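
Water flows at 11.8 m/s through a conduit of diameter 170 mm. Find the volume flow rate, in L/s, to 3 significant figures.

Q = A·v = 0.0227 m² × 11.8 m/s = 0.268 m³/s.
Converting: 0.268 m³/s × 1000 = 268 L/s.

Q ≈ 268 L/s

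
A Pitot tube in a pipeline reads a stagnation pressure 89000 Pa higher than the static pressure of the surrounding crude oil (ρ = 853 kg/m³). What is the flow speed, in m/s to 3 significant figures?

14.4 m/s

At the stagnation point the flow is brought to rest, so Bernoulli gives P_stag − P_static = ½ρv².
v = √(2ΔP/ρ) = √(2·89000/853) = 14.4 m/s.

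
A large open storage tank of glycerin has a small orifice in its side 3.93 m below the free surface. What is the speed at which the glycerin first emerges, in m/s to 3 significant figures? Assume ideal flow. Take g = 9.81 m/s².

Bernoulli from surface to hole (P equal, v_surface ≈ 0): v = √(2gh) = √(2×9.81×3.93) = 8.78 m/s.

v ≈ 8.78 m/s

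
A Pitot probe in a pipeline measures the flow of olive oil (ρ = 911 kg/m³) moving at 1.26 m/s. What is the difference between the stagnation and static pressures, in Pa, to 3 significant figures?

The dynamic pressure equals the rise in static pressure at the stagnation point: ΔP = ½ρv².
ΔP = ½·911·1.26² = 723 Pa.

ΔP ≈ 723 Pa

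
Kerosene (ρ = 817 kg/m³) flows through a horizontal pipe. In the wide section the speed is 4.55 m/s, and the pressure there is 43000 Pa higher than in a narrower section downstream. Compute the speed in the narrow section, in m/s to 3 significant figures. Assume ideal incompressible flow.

With h₁ = h₂, rearranging Bernoulli gives v₂ = √(v₁² + 2ΔP/ρ).
v₂ = √(4.55² + 2·43000/817) = √(20.7 + 105) = 11.2 m/s.

v₂ ≈ 11.2 m/s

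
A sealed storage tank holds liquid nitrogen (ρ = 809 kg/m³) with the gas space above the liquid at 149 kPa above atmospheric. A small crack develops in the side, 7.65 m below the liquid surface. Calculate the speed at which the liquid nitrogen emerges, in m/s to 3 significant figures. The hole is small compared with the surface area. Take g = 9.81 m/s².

v = 22.8 m/s

Take point 1 at the surface (v₁ ≈ 0) and point 2 at the hole (at atmospheric pressure). Bernoulli: P₁ + ρg h = P_atm + ½ρv₂².
With P₁ − P_atm = 149000 Pa, v₂ = √(2gh + 2ΔP/ρ) = √(2·9.81·7.65 + 2·149000/809) = 22.8 m/s.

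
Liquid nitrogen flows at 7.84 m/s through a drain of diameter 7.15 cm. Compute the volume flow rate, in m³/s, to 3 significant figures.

Q = A·v = 0.00402 m² × 7.84 m/s = 0.0315 m³/s.

0.0315 m³/s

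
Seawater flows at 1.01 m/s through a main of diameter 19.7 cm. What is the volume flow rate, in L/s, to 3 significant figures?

Q = A·v = 0.0305 m² × 1.01 m/s = 0.0308 m³/s.
Converting: 0.0308 m³/s × 1000 = 30.8 L/s.

Q ≈ 30.8 L/s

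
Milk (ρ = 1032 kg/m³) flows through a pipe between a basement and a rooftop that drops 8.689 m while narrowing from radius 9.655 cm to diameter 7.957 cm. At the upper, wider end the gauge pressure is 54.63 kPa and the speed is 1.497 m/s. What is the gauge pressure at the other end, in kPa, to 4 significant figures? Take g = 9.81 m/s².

103.6 kPa

By continuity, v₂ = v₁·A₁/A₂ = 1.497·(292.9/49.73) = 8.816 m/s.
Energy conservation along the streamline gives P₂ = P₁ − ½ρ(v₂² − v₁²) − ρg(h₂ − h₁).
P₂ = 54630 + ½·1032·(1.497² − 8.816²) − 1032·9.81·(−8.689) = 54630 + (-38950) − (-87970) = 103600 Pa.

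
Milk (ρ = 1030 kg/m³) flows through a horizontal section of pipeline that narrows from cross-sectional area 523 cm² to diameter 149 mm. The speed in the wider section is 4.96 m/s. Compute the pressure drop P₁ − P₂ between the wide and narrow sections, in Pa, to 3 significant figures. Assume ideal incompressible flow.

101000 Pa

Continuity gives A₁v₁ = A₂v₂, so v₂ = (523 cm²)/(174 cm²) × 4.96 m/s = 14.9 m/s.
The pipe is horizontal, so Bernoulli reduces to P₁ + ½ρv₁² = P₂ + ½ρv₂².
P₁ − P₂ = ½·1030·(14.9² − 4.96²) = ½·1030·197 = 101000 Pa.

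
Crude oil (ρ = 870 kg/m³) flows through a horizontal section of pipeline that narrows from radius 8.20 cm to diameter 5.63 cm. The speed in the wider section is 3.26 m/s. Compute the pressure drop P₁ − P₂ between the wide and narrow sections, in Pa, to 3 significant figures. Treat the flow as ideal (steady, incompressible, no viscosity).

328000 Pa

The volume flow rate is constant, so v₂ = (A₁/A₂)v₁ = (211/24.9)·3.26 = 27.7 m/s.
Bernoulli (h₁ = h₂): P₁ − P₂ = ½ρ(v₂² − v₁²).
P₁ − P₂ = ½·870·(27.7² − 3.26²) = ½·870·755 = 328000 Pa.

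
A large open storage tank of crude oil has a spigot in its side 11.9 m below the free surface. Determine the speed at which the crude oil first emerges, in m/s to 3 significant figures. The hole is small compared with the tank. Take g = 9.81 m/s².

15.3 m/s

Bernoulli from surface to hole (P equal, v_surface ≈ 0): v = √(2gh) = √(2×9.81×11.9) = 15.3 m/s.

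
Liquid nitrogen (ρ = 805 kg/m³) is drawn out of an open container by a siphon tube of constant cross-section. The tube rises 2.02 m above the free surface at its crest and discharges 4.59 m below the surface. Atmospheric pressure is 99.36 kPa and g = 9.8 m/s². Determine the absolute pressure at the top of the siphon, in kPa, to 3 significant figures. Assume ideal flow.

47.2 kPa

Bernoulli surface→outlet gives ½v² = g·h_out, so v = √(2·9.8·4.59) = 9.48 m/s.
Continuity keeps v the same throughout the tube; from surface to crest, P_atm + 0 = P_top + ½ρv² + ρg·h_top.
P_top = 99360 − ½·805·9.48² − 805·9.8·2.02 = 47200 Pa.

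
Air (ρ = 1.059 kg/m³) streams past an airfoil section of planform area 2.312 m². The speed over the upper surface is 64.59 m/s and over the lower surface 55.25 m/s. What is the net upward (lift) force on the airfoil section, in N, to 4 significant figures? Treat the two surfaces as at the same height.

The faster flow above has the lower pressure; Bernoulli (same height) gives ΔP = ½ρ(v_up² − v_low²).
ΔP = ½·1.059·(64.59² − 55.25²) = 592.7 Pa.
Lift = ΔP · A = 592.7 × 2.312 = 1370 N.

1370 N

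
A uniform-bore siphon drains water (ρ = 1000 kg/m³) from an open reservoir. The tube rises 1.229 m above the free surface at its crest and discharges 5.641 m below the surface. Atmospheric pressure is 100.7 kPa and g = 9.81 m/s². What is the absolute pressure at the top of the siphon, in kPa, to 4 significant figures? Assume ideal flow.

P_top ≈ 33.31 kPa

Bernoulli surface→outlet gives ½v² = g·h_out, so v = √(2·9.81·5.641) = 10.52 m/s.
With constant cross-section the crest speed equals v; applying Bernoulli from the surface up to the crest, P_top = P_atm − ½ρv² − ρg·h_top.
P_top = 100700 − ½·1000·10.52² − 1000·9.81·1.229 = 33310 Pa.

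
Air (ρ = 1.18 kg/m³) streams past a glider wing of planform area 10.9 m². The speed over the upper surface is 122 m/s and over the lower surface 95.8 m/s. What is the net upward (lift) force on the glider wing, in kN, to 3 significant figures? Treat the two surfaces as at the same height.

From P + ½ρv² = const at equal height, P_low − P_up = ½ρ(v_up² − v_low²).
ΔP = ½·1.18·(122² − 95.8²) = 3370 Pa.
Lift = ΔP · A = 3370 × 10.9 = 36700 N.

F ≈ 36.7 kN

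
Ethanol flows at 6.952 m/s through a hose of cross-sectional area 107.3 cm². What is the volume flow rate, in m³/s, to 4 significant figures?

0.07459 m³/s

Q = A·v = 0.01073 m² × 6.952 m/s = 0.07459 m³/s.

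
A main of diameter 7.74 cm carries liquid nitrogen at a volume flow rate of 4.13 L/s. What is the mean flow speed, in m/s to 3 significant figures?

v ≈ 0.878 m/s

Q = 4.13 L/s = 0.00413 m³/s.
v = Q/A = 0.00413 / 0.00471 = 0.878 m/s.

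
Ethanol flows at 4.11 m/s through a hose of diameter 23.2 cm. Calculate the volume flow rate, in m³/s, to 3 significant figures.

Q = A·v = 0.0423 m² × 4.11 m/s = 0.174 m³/s.

Q = 0.174 m³/s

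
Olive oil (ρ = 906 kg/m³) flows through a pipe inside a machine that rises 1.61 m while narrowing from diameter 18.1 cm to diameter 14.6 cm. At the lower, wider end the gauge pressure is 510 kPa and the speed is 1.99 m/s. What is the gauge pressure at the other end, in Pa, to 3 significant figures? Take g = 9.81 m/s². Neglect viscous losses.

By continuity, v₂ = v₁·A₁/A₂ = 1.99·(257/167) = 3.06 m/s.
Energy conservation along the streamline gives P₂ = P₁ − ½ρ(v₂² − v₁²) − ρg(h₂ − h₁).
P₂ = 510000 + ½·906·(1.99² − 3.06²) − 906·9.81·(+1.61) = 510000 + (-2440) − (14300) = 493000 Pa.

P₂ ≈ 493000 Pa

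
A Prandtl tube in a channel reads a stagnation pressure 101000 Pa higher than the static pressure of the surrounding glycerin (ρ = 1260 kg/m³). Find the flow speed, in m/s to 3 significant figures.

v ≈ 12.7 m/s

Bernoulli between the free stream and the stagnation point: ½ρv² = P_stag − P_static.
v = √(2ΔP/ρ) = √(2·101000/1260) = 12.7 m/s.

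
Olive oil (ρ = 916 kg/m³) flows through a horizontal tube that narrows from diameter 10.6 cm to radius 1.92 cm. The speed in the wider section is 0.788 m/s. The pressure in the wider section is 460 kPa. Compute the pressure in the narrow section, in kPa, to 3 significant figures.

P₂ ≈ 444 kPa

Continuity gives A₁v₁ = A₂v₂, so v₂ = (88.2 cm²)/(11.6 cm²) × 0.788 m/s = 6.00 m/s.
Bernoulli (h₁ = h₂): P₁ − P₂ = ½ρ(v₂² − v₁²).
P₂ = P₁ − ½ρ(v₂² − v₁²) = 460000 − ½·916·(6.00² − 0.788²) = 460000 − 16200 = 444000 Pa.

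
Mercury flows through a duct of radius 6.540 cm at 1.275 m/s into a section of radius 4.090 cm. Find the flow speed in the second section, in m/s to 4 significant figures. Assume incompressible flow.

Mass conservation (A₁v₁ = A₂v₂) gives v₂ = 1.275 × 134.4/52.55 = 3.260 m/s.

3.260 m/s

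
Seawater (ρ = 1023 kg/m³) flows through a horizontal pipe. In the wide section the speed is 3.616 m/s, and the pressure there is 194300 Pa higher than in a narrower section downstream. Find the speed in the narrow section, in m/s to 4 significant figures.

v₂ = 19.82 m/s

With h₁ = h₂, rearranging Bernoulli gives v₂ = √(v₁² + 2ΔP/ρ).
v₂ = √(3.616² + 2·194300/1023) = √(13.08 + 379.9) = 19.82 m/s.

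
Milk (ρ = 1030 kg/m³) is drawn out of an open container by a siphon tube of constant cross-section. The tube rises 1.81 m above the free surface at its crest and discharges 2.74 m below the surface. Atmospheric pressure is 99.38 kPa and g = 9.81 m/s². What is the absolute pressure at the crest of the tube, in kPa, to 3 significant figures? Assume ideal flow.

53.4 kPa

The outlet speed comes from Torricelli: v = √(2g·2.74) = 7.33 m/s.
Continuity keeps v the same throughout the tube; from surface to crest, P_atm + 0 = P_top + ½ρv² + ρg·h_top.
P_top = 99380 − ½·1030·7.33² − 1030·9.81·1.81 = 53400 Pa.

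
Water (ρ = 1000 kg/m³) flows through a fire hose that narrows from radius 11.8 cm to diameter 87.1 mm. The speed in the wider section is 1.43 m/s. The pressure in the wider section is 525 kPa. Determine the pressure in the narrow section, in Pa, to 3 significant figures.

Mass conservation (A₁v₁ = A₂v₂) gives v₂ = 1.43 × 437/59.6 = 10.5 m/s.
Along the horizontal streamline, P + ½ρv² is constant.
P₂ = P₁ − ½ρ(v₂² − v₁²) = 525000 − ½·1000·(10.5² − 1.43²) = 525000 − 54100 = 471000 Pa.

P₂ = 471000 Pa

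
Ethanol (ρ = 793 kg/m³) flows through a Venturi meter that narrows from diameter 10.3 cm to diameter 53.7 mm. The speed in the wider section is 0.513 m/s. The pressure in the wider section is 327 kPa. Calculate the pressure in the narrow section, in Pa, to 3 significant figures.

P₂ ≈ 326000 Pa

By continuity, v₂ = v₁·A₁/A₂ = 0.513·(83.3/22.6) = 1.89 m/s.
With no height change, Bernoulli's equation is P₁ + ½ρv₁² = P₂ + ½ρv₂².
P₂ = P₁ − ½ρ(v₂² − v₁²) = 327000 − ½·793·(1.89² − 0.513²) = 327000 − 1310 = 326000 Pa.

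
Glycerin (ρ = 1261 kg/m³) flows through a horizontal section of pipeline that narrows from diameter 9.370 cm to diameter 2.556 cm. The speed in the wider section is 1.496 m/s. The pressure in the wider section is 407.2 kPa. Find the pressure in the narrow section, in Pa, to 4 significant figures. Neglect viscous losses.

Mass conservation (A₁v₁ = A₂v₂) gives v₂ = 1.496 × 68.96/5.131 = 20.10 m/s.
Bernoulli (h₁ = h₂): P₁ − P₂ = ½ρ(v₂² − v₁²).
P₂ = P₁ − ½ρ(v₂² − v₁²) = 407200 − ½·1261·(20.10² − 1.496²) = 407200 − 253400 = 153800 Pa.

P₂ ≈ 153800 Pa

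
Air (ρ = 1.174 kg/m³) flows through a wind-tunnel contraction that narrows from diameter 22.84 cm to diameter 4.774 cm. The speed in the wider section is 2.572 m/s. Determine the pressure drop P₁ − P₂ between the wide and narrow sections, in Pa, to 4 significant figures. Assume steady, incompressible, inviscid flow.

2031 Pa

Mass conservation (A₁v₁ = A₂v₂) gives v₂ = 2.572 × 409.7/17.90 = 58.87 m/s.
Along the horizontal streamline, P + ½ρv² is constant.
P₁ − P₂ = ½·1.174·(58.87² − 2.572²) = ½·1.174·3459 = 2031 Pa.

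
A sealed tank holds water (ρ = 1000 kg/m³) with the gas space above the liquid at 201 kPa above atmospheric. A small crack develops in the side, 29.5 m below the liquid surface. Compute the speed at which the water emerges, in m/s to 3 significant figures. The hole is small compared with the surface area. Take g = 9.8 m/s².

Take point 1 at the surface (v₁ ≈ 0) and point 2 at the hole (at atmospheric pressure). Bernoulli: P₁ + ρg h = P_atm + ½ρv₂².
With P₁ − P_atm = 201000 Pa, v₂ = √(2gh + 2ΔP/ρ) = √(2·9.8·29.5 + 2·201000/1000) = 31.3 m/s.

v = 31.3 m/s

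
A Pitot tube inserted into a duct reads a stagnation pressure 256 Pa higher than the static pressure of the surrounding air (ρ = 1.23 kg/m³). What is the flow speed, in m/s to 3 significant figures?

Bernoulli between the free stream and the stagnation point: ½ρv² = P_stag − P_static.
v = √(2ΔP/ρ) = √(2·256/1.23) = 20.4 m/s.

v ≈ 20.4 m/s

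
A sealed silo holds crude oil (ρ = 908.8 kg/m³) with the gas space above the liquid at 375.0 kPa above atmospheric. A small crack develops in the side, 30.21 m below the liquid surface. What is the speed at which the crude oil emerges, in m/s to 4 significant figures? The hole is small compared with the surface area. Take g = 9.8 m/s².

Take point 1 at the surface (v₁ ≈ 0) and point 2 at the hole (at atmospheric pressure). Bernoulli: P₁ + ρg h = P_atm + ½ρv₂².
With P₁ − P_atm = 375000 Pa, v₂ = √(2gh + 2ΔP/ρ) = √(2·9.8·30.21 + 2·375000/908.8) = 37.65 m/s.

v = 37.65 m/s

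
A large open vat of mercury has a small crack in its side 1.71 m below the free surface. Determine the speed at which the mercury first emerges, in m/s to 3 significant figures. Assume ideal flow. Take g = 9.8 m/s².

v ≈ 5.79 m/s

Bernoulli from surface to hole (P equal, v_surface ≈ 0): v = √(2gh) = √(2×9.8×1.71) = 5.79 m/s.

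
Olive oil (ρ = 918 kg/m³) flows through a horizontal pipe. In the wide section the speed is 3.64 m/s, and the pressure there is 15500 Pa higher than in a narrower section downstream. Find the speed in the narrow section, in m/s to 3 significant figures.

Along the level pipe P + ½ρv² is conserved, hence v₂² = v₁² + 2(P₁ − P₂)/ρ.
v₂ = √(3.64² + 2·15500/918) = √(13.2 + 33.8) = 6.86 m/s.

v₂ ≈ 6.86 m/s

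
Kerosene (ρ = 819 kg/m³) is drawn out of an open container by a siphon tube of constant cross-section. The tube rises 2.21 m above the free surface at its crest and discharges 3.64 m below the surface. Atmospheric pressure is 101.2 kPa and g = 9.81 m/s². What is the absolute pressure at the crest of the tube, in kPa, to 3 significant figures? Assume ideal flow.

54.2 kPa

The outlet speed comes from Torricelli: v = √(2g·3.64) = 8.45 m/s.
With constant cross-section the crest speed equals v; applying Bernoulli from the surface up to the crest, P_top = P_atm − ½ρv² − ρg·h_top.
P_top = 101200 − ½·819·8.45² − 819·9.81·2.21 = 54200 Pa.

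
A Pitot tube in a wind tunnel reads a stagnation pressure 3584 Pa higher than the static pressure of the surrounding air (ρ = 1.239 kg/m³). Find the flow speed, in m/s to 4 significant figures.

At the stagnation point the flow is brought to rest, so Bernoulli gives P_stag − P_static = ½ρv².
v = √(2ΔP/ρ) = √(2·3584/1.239) = 76.06 m/s.

76.06 m/s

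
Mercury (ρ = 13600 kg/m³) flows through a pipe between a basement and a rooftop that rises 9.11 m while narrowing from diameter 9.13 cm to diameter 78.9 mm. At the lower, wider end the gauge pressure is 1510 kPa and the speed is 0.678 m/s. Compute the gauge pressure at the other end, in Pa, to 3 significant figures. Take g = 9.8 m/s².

Mass conservation (A₁v₁ = A₂v₂) gives v₂ = 0.678 × 65.5/48.9 = 0.908 m/s.
Bernoulli: P₁ + ½ρv₁² + ρg h₁ = P₂ + ½ρv₂² + ρg h₂, so P₂ = P₁ + ½ρ(v₁² − v₂²) − ρg(h₂ − h₁).
P₂ = 1510000 + ½·13600·(0.678² − 0.908²) − 13600·9.8·(+9.11) = 1510000 + (-2480) − (1210000) = 293000 Pa.

293000 Pa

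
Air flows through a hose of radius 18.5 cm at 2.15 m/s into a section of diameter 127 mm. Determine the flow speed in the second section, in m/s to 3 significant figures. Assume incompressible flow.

18.2 m/s

Mass conservation (A₁v₁ = A₂v₂) gives v₂ = 2.15 × 1080/127 = 18.2 m/s.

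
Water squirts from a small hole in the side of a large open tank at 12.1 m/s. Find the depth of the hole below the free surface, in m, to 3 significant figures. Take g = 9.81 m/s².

For a small hole in a large open tank, ½v² = gh, giving h = v²/(2g).
h = 12.1²/(2·9.81) = 146/19.62 = 7.46 m.

h ≈ 7.46 m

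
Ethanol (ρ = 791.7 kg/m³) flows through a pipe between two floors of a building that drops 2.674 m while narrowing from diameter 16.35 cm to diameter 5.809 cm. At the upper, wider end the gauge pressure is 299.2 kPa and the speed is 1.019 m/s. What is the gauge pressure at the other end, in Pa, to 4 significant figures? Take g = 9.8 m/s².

The volume flow rate is constant, so v₂ = (A₁/A₂)v₁ = (210.0/26.50)·1.019 = 8.072 m/s.
Energy conservation along the streamline gives P₂ = P₁ − ½ρ(v₂² − v₁²) − ρg(h₂ − h₁).
P₂ = 299200 + ½·791.7·(1.019² − 8.072²) − 791.7·9.8·(−2.674) = 299200 + (-25380) − (-20750) = 294600 Pa.

P₂ ≈ 294600 Pa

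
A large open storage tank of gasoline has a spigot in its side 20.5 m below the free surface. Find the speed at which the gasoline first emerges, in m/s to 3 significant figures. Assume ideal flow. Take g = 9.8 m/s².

20.0 m/s

Bernoulli from surface to hole (P equal, v_surface ≈ 0): v = √(2gh) = √(2×9.8×20.5) = 20.0 m/s.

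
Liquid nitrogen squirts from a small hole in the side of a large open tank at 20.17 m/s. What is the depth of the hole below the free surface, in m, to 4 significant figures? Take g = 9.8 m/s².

Inverting v = √(2gh) gives h = v² / 2g.
h = 20.17²/(2·9.8) = 406.8/19.60 = 20.76 m.

h ≈ 20.76 m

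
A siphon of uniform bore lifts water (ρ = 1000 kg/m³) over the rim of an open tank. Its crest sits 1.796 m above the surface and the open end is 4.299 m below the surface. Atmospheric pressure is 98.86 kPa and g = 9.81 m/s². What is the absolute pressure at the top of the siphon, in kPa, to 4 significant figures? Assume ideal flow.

The outlet speed comes from Torricelli: v = √(2g·4.299) = 9.184 m/s.
The bore is uniform, so the speed at the crest is the same v. Bernoulli surface→crest: P_atm = P_top + ½ρv² + ρg·h_top.
P_top = 98860 − ½·1000·9.184² − 1000·9.81·1.796 = 39070 Pa.

39.07 kPa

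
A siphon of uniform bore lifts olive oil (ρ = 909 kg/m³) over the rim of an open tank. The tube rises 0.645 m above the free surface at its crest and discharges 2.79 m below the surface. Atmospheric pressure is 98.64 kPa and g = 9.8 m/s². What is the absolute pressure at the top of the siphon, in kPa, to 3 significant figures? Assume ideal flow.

From the surface to the outlet (both open to atmosphere, surface at rest): v = √(2g·h_out) = √(2·9.8·2.79) = 7.39 m/s.
The bore is uniform, so the speed at the crest is the same v. Bernoulli surface→crest: P_atm = P_top + ½ρv² + ρg·h_top.
P_top = 98640 − ½·909·7.39² − 909·9.8·0.645 = 68000 Pa.

P_top ≈ 68.0 kPa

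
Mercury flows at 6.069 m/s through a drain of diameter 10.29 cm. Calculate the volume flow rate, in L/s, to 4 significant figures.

Q = A·v = 0.008316 m² × 6.069 m/s = 0.05047 m³/s.
Converting: 0.05047 m³/s × 1000 = 50.47 L/s.

Q = 50.47 L/s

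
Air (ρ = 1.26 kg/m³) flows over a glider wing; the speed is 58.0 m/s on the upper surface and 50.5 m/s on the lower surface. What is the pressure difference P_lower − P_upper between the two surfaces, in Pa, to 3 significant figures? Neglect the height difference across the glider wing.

ΔP ≈ 513 Pa

The pressure is lower where the speed is higher: ΔP = ½ρ(v_up² − v_low²).
ΔP = ½·1.26·(58.0² − 50.5²) = 513 Pa.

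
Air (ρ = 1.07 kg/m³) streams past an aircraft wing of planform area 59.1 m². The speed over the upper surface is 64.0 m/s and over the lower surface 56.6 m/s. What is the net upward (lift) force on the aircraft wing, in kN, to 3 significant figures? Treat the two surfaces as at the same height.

The faster flow above has the lower pressure; Bernoulli (same height) gives ΔP = ½ρ(v_up² − v_low²).
ΔP = ½·1.07·(64.0² − 56.6²) = 477 Pa.
Lift = ΔP · A = 477 × 59.1 = 28200 N.

F = 28.2 kN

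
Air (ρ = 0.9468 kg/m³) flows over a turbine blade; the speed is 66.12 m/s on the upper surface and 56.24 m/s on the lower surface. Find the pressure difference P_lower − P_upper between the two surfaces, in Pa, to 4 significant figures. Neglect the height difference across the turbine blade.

ΔP ≈ 572.3 Pa

The pressure is lower where the speed is higher: ΔP = ½ρ(v_up² − v_low²).
ΔP = ½·0.9468·(66.12² − 56.24²) = 572.3 Pa.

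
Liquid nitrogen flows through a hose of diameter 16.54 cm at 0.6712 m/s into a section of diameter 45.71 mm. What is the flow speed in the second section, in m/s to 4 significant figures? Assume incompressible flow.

v₂ = 8.788 m/s

The volume flow rate is constant, so v₂ = (A₁/A₂)v₁ = (214.9/16.41)·0.6712 = 8.788 m/s.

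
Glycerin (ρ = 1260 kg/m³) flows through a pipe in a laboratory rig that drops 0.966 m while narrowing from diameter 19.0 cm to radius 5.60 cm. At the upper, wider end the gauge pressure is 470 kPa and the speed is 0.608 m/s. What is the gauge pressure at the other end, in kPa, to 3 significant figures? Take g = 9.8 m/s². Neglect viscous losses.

By continuity, v₂ = v₁·A₁/A₂ = 0.608·(284/98.5) = 1.75 m/s.
Applying Bernoulli between the two ends and solving for P₂: P₂ = P₁ + ½ρ(v₁² − v₂²) − ρgΔh.
P₂ = 470000 + ½·1260·(0.608² − 1.75²) − 1260·9.8·(−0.966) = 470000 + (-1700) − (-11900) = 480000 Pa.

P₂ ≈ 480 kPa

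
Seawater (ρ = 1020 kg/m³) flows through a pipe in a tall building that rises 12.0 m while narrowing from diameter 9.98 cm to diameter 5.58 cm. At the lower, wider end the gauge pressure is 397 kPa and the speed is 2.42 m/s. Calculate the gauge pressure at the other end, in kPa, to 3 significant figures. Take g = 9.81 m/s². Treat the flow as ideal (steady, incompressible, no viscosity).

The volume flow rate is constant, so v₂ = (A₁/A₂)v₁ = (78.2/24.5)·2.42 = 7.74 m/s.
Bernoulli: P₁ + ½ρv₁² + ρg h₁ = P₂ + ½ρv₂² + ρg h₂, so P₂ = P₁ + ½ρ(v₁² − v₂²) − ρg(h₂ − h₁).
P₂ = 397000 + ½·1020·(2.42² − 7.74²) − 1020·9.81·(+12.0) = 397000 + (-27600) − (120000) = 249000 Pa.

249 kPa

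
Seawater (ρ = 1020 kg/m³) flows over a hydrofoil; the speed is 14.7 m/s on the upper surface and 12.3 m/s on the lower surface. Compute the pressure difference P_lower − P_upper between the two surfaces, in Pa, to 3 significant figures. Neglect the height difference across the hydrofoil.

ΔP ≈ 33000 Pa

The pressure is lower where the speed is higher: ΔP = ½ρ(v_up² − v_low²).
ΔP = ½·1020·(14.7² − 12.3²) = 33000 Pa.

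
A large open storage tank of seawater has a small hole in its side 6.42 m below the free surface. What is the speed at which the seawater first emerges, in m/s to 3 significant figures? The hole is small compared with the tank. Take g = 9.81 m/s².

Bernoulli from surface to hole (P equal, v_surface ≈ 0): v = √(2gh) = √(2×9.81×6.42) = 11.2 m/s.

v ≈ 11.2 m/s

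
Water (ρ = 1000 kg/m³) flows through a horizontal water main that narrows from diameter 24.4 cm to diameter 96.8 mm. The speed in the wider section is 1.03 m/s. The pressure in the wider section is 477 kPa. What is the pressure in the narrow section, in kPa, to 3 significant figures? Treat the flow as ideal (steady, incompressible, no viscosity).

The volume flow rate is constant, so v₂ = (A₁/A₂)v₁ = (468/73.6)·1.03 = 6.54 m/s.
The pipe is horizontal, so Bernoulli reduces to P₁ + ½ρv₁² = P₂ + ½ρv₂².
P₂ = P₁ − ½ρ(v₂² − v₁²) = 477000 − ½·1000·(6.54² − 1.03²) = 477000 − 20900 = 456000 Pa.

P₂ ≈ 456 kPa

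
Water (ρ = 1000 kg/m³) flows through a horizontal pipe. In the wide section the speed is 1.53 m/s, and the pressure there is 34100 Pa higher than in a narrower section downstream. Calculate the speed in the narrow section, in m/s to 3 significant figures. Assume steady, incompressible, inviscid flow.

v₂ ≈ 8.40 m/s

With h₁ = h₂, rearranging Bernoulli gives v₂ = √(v₁² + 2ΔP/ρ).
v₂ = √(1.53² + 2·34100/1000) = √(2.34 + 68.2) = 8.40 m/s.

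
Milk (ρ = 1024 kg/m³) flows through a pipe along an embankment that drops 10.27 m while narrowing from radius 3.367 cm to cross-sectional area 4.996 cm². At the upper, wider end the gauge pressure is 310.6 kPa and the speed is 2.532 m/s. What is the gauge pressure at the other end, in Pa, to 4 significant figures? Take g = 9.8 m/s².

The volume flow rate is constant, so v₂ = (A₁/A₂)v₁ = (35.62/4.996)·2.532 = 18.05 m/s.
Applying Bernoulli between the two ends and solving for P₂: P₂ = P₁ + ½ρ(v₁² − v₂²) − ρgΔh.
P₂ = 310600 + ½·1024·(2.532² − 18.05²) − 1024·9.8·(−10.27) = 310600 + (-163500) − (-103100) = 250100 Pa.

P₂ ≈ 250100 Pa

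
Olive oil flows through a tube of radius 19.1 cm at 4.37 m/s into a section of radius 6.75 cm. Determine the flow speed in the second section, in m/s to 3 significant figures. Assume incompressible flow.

v₂ = 35.0 m/s

By continuity, v₂ = v₁·A₁/A₂ = 4.37·(1150/143) = 35.0 m/s.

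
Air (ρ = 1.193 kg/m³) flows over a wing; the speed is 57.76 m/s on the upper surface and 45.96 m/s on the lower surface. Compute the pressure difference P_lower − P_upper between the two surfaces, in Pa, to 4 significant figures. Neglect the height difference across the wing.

Bernoulli (same height): P_lower − P_upper = ½ρ(v_upper² − v_lower²).
ΔP = ½·1.193·(57.76² − 45.96²) = 730.1 Pa.

ΔP = 730.1 Pa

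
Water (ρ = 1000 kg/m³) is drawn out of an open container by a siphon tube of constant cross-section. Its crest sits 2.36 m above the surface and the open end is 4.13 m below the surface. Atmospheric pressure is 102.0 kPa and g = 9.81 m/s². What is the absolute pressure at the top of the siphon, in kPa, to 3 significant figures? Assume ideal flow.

Bernoulli surface→outlet gives ½v² = g·h_out, so v = √(2·9.81·4.13) = 9.00 m/s.
With constant cross-section the crest speed equals v; applying Bernoulli from the surface up to the crest, P_top = P_atm − ½ρv² − ρg·h_top.
P_top = 102000 − ½·1000·9.00² − 1000·9.81·2.36 = 38300 Pa.

P_top ≈ 38.3 kPa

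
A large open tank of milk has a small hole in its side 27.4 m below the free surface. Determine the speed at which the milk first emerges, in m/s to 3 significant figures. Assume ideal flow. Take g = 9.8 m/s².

23.2 m/s

The surface is effectively still and both ends are open, so ½v² = gh and v = √(2·9.8·27.4) = 23.2 m/s.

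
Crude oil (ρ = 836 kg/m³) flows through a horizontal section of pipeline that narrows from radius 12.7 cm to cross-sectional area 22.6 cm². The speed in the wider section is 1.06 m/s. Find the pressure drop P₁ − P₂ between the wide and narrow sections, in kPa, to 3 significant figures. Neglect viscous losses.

Mass conservation (A₁v₁ = A₂v₂) gives v₂ = 1.06 × 507/22.6 = 23.8 m/s.
Along the horizontal streamline, P + ½ρv² is constant.
P₁ − P₂ = ½·836·(23.8² − 1.06²) = ½·836·564 = 236000 Pa.

ΔP = 236 kPa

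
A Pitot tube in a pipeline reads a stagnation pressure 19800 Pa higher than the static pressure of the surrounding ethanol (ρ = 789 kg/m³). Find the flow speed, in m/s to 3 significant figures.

The dynamic pressure equals the rise in static pressure at the stagnation point: ΔP = ½ρv².
v = √(2ΔP/ρ) = √(2·19800/789) = 7.08 m/s.

7.08 m/s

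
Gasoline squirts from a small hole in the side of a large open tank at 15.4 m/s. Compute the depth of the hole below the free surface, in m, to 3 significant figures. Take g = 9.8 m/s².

h ≈ 12.1 m

Torricelli: v = √(2gh), so h = v²/(2g).
h = 15.4²/(2·9.8) = 237/19.60 = 12.1 m.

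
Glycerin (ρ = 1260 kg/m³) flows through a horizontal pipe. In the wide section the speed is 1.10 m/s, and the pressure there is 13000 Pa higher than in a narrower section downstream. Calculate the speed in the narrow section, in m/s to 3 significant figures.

4.67 m/s

Along the level pipe P + ½ρv² is conserved, hence v₂² = v₁² + 2(P₁ − P₂)/ρ.
v₂ = √(1.10² + 2·13000/1260) = √(1.21 + 20.6) = 4.67 m/s.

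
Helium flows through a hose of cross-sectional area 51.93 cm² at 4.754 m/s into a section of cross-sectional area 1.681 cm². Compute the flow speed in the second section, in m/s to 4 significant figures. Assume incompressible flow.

The volume flow rate is constant, so v₂ = (A₁/A₂)v₁ = (51.93/1.681)·4.754 = 146.9 m/s.

146.9 m/s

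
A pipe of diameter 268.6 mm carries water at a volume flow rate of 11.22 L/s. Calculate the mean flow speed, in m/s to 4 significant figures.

0.1980 m/s

Q = 11.22 L/s = 0.01122 m³/s.
v = Q/A = 0.01122 / 0.05666 = 0.1980 m/s.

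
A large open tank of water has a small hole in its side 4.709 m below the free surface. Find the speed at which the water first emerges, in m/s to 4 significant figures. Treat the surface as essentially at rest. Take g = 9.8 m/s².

v ≈ 9.607 m/s

Bernoulli from surface to hole (P equal, v_surface ≈ 0): v = √(2gh) = √(2×9.8×4.709) = 9.607 m/s.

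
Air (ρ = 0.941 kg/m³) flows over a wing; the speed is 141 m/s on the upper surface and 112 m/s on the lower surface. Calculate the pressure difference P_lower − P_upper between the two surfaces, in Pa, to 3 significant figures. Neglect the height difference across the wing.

The pressure is lower where the speed is higher: ΔP = ½ρ(v_up² − v_low²).
ΔP = ½·0.941·(141² − 112²) = 3450 Pa.

ΔP ≈ 3450 Pa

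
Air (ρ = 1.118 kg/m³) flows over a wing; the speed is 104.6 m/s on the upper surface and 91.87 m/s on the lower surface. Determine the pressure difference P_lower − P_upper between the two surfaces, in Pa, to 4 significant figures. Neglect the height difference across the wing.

ΔP = 1398 Pa

The pressure is lower where the speed is higher: ΔP = ½ρ(v_up² − v_low²).
ΔP = ½·1.118·(104.6² − 91.87²) = 1398 Pa.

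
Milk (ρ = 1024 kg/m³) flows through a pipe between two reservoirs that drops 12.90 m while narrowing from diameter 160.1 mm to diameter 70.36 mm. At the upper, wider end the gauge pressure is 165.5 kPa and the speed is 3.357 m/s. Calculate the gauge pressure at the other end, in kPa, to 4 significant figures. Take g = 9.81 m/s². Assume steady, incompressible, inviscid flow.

146.2 kPa

By continuity, v₂ = v₁·A₁/A₂ = 3.357·(201.3/38.88) = 17.38 m/s.
Energy conservation along the streamline gives P₂ = P₁ − ½ρ(v₂² − v₁²) − ρg(h₂ − h₁).
P₂ = 165500 + ½·1024·(3.357² − 17.38²) − 1024·9.81·(−12.90) = 165500 + (-148900) − (-129600) = 146200 Pa.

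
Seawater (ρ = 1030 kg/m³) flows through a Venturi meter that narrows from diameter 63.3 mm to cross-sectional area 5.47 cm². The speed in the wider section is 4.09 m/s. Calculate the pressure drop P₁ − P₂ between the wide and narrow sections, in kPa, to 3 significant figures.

277 kPa

By continuity, v₂ = v₁·A₁/A₂ = 4.09·(31.5/5.47) = 23.5 m/s.
The pipe is horizontal, so Bernoulli reduces to P₁ + ½ρv₁² = P₂ + ½ρv₂².
P₁ − P₂ = ½·1030·(23.5² − 4.09²) = ½·1030·537 = 277000 Pa.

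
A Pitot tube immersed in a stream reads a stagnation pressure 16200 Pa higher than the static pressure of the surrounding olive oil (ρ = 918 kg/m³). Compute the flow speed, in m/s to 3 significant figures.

The dynamic pressure equals the rise in static pressure at the stagnation point: ΔP = ½ρv².
v = √(2ΔP/ρ) = √(2·16200/918) = 5.94 m/s.

5.94 m/s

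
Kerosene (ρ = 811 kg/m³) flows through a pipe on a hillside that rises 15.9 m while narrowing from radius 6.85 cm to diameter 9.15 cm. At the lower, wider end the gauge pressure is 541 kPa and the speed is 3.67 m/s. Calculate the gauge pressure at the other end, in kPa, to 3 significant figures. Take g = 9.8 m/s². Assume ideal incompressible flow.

P₂ ≈ 393 kPa

Continuity gives A₁v₁ = A₂v₂, so v₂ = (147 cm²)/(65.8 cm²) × 3.67 m/s = 8.23 m/s.
Energy conservation along the streamline gives P₂ = P₁ − ½ρ(v₂² − v₁²) − ρg(h₂ − h₁).
P₂ = 541000 + ½·811·(3.67² − 8.23²) − 811·9.8·(+15.9) = 541000 + (-22000) − (126000) = 393000 Pa.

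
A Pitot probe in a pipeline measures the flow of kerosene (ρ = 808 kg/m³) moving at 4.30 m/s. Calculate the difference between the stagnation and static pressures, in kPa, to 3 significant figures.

ΔP ≈ 7.47 kPa

The dynamic pressure equals the rise in static pressure at the stagnation point: ΔP = ½ρv².
ΔP = ½·808·4.30² = 7470 Pa.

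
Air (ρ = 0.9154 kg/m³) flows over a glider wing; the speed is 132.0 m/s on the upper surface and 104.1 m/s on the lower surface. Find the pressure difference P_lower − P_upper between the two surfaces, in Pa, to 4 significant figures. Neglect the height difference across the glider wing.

Bernoulli (same height): P_lower − P_upper = ½ρ(v_upper² − v_lower²).
ΔP = ½·0.9154·(132.0² − 104.1²) = 3015 Pa.

ΔP = 3015 Pa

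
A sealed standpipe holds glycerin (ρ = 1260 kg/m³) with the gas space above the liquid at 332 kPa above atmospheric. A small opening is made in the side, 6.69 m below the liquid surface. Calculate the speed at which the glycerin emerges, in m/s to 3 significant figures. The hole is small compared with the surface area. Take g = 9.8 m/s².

Take point 1 at the surface (v₁ ≈ 0) and point 2 at the hole (at atmospheric pressure). Bernoulli: P₁ + ρg h = P_atm + ½ρv₂².
With P₁ − P_atm = 332000 Pa, v₂ = √(2gh + 2ΔP/ρ) = √(2·9.8·6.69 + 2·332000/1260) = 25.7 m/s.

25.7 m/s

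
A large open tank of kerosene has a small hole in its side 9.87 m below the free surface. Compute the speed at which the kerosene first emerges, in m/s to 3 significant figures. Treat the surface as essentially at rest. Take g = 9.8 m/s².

v = 13.9 m/s

Bernoulli from surface to hole (P equal, v_surface ≈ 0): v = √(2gh) = √(2×9.8×9.87) = 13.9 m/s.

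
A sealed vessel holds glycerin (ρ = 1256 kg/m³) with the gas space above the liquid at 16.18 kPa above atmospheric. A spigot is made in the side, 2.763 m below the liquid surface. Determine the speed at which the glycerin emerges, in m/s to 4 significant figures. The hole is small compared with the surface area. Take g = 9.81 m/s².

v = 8.943 m/s

Take point 1 at the surface (v₁ ≈ 0) and point 2 at the hole (at atmospheric pressure). Bernoulli: P₁ + ρg h = P_atm + ½ρv₂².
With P₁ − P_atm = 16180 Pa, v₂ = √(2gh + 2ΔP/ρ) = √(2·9.81·2.763 + 2·16180/1256) = 8.943 m/s.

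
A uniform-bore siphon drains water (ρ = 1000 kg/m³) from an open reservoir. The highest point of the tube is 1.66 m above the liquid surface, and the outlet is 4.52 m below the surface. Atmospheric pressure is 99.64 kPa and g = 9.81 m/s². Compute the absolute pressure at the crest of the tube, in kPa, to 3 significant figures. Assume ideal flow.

P_top ≈ 39.0 kPa

The outlet speed comes from Torricelli: v = √(2g·4.52) = 9.42 m/s.
The bore is uniform, so the speed at the crest is the same v. Bernoulli surface→crest: P_atm = P_top + ½ρv² + ρg·h_top.
P_top = 99640 − ½·1000·9.42² − 1000·9.81·1.66 = 39000 Pa.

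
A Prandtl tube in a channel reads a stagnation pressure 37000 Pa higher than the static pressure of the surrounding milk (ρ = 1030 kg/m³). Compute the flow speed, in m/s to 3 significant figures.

8.48 m/s

At the stagnation point the flow is brought to rest, so Bernoulli gives P_stag − P_static = ½ρv².
v = √(2ΔP/ρ) = √(2·37000/1030) = 8.48 m/s.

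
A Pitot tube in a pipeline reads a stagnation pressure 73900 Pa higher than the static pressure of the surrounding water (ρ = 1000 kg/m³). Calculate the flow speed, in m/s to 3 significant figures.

The dynamic pressure equals the rise in static pressure at the stagnation point: ΔP = ½ρv².
v = √(2ΔP/ρ) = √(2·73900/1000) = 12.2 m/s.

v ≈ 12.2 m/s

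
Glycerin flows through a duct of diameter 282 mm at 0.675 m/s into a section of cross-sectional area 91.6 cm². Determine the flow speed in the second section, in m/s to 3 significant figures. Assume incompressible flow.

v₂ = 4.60 m/s

Mass conservation (A₁v₁ = A₂v₂) gives v₂ = 0.675 × 625/91.6 = 4.60 m/s.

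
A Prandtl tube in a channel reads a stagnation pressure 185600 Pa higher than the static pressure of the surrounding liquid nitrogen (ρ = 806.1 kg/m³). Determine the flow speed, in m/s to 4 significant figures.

v ≈ 21.46 m/s

At the stagnation point the flow is brought to rest, so Bernoulli gives P_stag − P_static = ½ρv².
v = √(2ΔP/ρ) = √(2·185600/806.1) = 21.46 m/s.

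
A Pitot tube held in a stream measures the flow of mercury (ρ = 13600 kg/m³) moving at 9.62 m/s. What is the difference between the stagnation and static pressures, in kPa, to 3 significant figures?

ΔP = 629 kPa

The dynamic pressure equals the rise in static pressure at the stagnation point: ΔP = ½ρv².
ΔP = ½·13600·9.62² = 629000 Pa.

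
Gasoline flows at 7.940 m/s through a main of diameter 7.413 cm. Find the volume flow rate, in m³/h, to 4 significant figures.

Q = 123.4 m³/h

Q = A·v = 0.004316 m² × 7.940 m/s = 0.03427 m³/s.
Converting: 0.03427 m³/s × 3600 = 123.4 m³/h.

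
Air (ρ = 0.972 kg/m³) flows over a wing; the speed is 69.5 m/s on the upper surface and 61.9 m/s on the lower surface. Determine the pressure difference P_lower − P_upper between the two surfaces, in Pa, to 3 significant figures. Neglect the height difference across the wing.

The pressure is lower where the speed is higher: ΔP = ½ρ(v_up² − v_low²).
ΔP = ½·0.972·(69.5² − 61.9²) = 485 Pa.

ΔP = 485 Pa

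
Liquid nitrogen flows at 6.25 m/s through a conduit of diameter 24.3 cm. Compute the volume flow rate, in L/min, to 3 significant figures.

Q ≈ 17400 L/min

Q = A·v = 0.0464 m² × 6.25 m/s = 0.290 m³/s.
Converting: 0.290 m³/s × 60000 = 17400 L/min.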